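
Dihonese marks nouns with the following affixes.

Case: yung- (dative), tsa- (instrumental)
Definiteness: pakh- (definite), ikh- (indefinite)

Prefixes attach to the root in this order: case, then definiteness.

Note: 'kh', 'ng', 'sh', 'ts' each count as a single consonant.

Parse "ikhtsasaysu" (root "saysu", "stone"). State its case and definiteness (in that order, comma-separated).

Segment: ikh-tsa-saysu.
case: tsa- → instrumental.
definiteness: ikh- → indefinite.

instrumental, indefinite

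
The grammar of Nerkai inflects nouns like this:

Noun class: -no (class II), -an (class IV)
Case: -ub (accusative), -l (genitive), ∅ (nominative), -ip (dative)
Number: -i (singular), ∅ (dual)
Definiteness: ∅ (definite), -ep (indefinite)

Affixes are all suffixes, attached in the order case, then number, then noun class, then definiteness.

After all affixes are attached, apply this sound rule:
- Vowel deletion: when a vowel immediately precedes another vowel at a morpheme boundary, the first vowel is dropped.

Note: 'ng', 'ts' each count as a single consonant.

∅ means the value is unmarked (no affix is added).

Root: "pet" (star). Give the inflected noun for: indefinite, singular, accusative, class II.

Attach case accusative -ub → petub.
Attach number singular -i → petubi.
Attach noun class class II -no → petubino.
Attach definiteness indefinite -ep → petubinoep.
Apply vowel deletion: petubinoep → petubinep.

petubinep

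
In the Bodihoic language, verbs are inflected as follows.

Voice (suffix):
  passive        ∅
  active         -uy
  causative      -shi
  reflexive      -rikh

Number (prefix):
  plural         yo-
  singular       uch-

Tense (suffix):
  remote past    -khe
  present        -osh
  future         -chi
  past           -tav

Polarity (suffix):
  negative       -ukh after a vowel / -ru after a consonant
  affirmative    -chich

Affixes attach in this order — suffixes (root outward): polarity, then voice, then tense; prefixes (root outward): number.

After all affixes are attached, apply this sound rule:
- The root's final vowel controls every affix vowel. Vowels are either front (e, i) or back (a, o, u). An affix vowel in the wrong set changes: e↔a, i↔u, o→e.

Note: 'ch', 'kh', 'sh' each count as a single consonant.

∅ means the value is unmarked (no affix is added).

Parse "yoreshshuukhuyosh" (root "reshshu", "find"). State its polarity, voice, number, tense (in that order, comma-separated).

negative, active, plural, present

Segment: yo-reshshu-ukh-uy-osh.
polarity: -ukh/ru → negative.
voice: -uy → active.
number: yo- → plural.
tense: -osh → present.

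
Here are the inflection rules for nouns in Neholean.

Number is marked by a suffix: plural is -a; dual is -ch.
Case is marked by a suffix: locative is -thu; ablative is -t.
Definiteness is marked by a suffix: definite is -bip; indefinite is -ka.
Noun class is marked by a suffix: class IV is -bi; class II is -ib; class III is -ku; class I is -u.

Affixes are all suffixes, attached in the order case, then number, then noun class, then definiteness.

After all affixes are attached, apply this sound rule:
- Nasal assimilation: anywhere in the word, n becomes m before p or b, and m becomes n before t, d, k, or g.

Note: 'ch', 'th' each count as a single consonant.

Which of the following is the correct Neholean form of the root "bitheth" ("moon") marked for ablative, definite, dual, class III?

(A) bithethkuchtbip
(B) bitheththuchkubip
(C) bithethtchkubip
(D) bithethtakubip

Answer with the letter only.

Attach case ablative -t → bithetht.
Attach number dual -ch → bithethtch.
Attach noun class class III -ku → bithethtchku.
Attach definiteness definite -bip → bithethtchkubip.
Nasal assimilation: no change.
So the correct form is bithethtchkubip, option (C).
(D) bithethtakubip is wrong: it uses plural instead of dual for number.
(A) bithethkuchtbip is wrong: it has the affixes in the wrong order.
(B) bitheththuchkubip is wrong: it uses locative instead of ablative for case.

C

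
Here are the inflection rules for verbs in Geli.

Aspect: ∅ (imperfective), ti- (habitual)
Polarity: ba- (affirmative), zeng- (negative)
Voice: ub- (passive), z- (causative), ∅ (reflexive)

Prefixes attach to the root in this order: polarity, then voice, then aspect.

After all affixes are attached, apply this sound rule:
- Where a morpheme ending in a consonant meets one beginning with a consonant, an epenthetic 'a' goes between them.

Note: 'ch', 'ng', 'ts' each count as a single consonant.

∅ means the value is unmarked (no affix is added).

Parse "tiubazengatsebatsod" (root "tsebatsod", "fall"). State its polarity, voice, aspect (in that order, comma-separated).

negative, passive, habitual

Segment: ti-ub-zeng-tsebatsod.
polarity: zeng- → negative.
voice: ub- → passive.
aspect: ti- → habitual.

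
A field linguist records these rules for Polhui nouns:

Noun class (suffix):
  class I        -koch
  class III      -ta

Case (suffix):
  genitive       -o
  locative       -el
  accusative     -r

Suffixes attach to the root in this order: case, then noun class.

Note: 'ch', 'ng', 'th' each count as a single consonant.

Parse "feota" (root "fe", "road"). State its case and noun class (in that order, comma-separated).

Segment: fe-o-ta.
case: -o → genitive.
noun class: -ta → class III.

genitive, class III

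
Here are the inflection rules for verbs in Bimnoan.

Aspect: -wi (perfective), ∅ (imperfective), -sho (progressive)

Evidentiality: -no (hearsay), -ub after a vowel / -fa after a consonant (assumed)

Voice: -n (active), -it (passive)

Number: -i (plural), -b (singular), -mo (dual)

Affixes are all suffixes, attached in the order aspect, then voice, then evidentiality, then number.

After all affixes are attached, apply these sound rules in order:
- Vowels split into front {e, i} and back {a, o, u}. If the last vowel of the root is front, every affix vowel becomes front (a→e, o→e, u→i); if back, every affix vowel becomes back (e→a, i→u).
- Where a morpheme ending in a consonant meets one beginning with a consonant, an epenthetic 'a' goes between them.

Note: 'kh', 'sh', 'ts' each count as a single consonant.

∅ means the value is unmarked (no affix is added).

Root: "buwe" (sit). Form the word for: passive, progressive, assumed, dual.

buwesheitafeme

Attach aspect progressive -sho → buwesho.
Attach voice passive -it → buweshoit.
Attach evidentiality assumed -fa (after consonant 't') → buweshoitfa.
Attach number dual -mo → buweshoitfamo.
Apply vowel harmony: buweshoitfamo → buwesheitfeme.
Apply epenthesis: buwesheitfeme → buwesheitafeme.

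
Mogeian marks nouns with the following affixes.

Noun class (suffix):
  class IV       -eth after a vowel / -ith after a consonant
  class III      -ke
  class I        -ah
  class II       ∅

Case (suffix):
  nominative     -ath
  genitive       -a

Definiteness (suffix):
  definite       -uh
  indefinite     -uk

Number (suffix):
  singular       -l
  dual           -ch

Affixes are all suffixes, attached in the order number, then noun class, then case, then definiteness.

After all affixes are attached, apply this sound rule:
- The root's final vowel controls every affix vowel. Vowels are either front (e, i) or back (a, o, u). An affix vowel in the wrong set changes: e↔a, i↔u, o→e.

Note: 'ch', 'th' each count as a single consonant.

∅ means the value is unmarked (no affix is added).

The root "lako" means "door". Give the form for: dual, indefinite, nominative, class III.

Attach number dual -ch → lakoch.
Attach noun class class III -ke → lakochke.
Attach case nominative -ath → lakochkeath.
Attach definiteness indefinite -uk → lakochkeathuk.
Apply vowel harmony: lakochkeathuk → lakochkaathuk.

lakochkaathuk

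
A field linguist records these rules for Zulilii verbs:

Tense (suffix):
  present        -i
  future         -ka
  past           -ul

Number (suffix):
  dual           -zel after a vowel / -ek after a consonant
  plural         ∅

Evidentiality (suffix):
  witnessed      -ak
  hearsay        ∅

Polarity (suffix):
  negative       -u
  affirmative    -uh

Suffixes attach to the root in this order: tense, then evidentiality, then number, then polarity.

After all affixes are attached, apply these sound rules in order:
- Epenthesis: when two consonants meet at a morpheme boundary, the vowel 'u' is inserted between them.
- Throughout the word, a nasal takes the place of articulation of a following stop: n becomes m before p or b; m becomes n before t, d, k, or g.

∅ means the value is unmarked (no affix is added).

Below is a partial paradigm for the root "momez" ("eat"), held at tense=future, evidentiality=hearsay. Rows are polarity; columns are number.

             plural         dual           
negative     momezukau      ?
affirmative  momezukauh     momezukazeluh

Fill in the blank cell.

Attach tense future -ka → momezka.
evidentiality = hearsay: zero marking, form stays momezka.
Attach number dual -zel (after vowel 'a') → momezkazel.
Attach polarity negative -u → momezkazelu.
Apply epenthesis: momezkazelu → momezukazelu.
Nasal assimilation: no change.

momezukazelu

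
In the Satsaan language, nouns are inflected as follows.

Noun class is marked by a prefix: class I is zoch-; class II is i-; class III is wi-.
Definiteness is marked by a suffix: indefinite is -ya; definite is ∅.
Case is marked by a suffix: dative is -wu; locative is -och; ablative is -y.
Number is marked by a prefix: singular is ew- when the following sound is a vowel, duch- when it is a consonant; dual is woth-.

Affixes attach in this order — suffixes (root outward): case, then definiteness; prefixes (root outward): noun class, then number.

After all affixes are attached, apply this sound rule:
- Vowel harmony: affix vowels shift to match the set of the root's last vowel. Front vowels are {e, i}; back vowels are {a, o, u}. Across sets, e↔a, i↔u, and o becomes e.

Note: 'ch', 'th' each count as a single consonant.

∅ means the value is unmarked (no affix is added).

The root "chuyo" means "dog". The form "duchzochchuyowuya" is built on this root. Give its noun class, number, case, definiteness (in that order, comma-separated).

class I, singular, dative, indefinite

Segment: duch-zoch-chuyo-wu-ya.
noun class: zoch- → class I.
number: ew/duch- → singular.
case: -wu → dative.
definiteness: -ya → indefinite.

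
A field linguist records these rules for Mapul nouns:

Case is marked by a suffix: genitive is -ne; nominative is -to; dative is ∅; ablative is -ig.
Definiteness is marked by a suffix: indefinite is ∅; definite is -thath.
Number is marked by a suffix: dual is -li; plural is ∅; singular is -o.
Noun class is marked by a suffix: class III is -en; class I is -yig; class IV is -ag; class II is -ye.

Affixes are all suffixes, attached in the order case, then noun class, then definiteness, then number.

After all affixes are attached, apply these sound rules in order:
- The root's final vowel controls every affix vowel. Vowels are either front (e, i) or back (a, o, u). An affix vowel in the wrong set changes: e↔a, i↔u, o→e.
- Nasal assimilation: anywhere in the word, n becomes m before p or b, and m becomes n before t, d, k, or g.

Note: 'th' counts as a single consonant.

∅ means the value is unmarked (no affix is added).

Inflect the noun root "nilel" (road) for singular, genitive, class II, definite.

nilelneyethethe

Attach case genitive -ne → nilelne.
Attach noun class class II -ye → nilelneye.
Attach definiteness definite -thath → nilelneyethath.
Attach number singular -o → nilelneyethatho.
Apply vowel harmony: nilelneyethatho → nilelneyethethe.
Nasal assimilation: no change.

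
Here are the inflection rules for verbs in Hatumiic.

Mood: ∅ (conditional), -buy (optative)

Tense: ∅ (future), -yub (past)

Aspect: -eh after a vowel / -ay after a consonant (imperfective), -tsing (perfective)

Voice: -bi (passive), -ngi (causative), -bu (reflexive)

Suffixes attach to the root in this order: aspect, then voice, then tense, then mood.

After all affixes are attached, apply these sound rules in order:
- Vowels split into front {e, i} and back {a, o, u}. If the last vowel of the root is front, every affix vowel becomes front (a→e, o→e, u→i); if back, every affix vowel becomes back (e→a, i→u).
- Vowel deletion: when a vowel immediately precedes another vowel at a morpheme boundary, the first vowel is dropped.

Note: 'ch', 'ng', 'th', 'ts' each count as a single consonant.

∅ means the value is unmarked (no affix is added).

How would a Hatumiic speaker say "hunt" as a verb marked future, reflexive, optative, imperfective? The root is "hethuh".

hethuhaybubuy

Attach aspect imperfective -ay (after consonant 'h') → hethuhay.
Attach voice reflexive -bu → hethuhaybu.
tense = future: zero marking, form stays hethuhaybu.
Attach mood optative -buy → hethuhaybubuy.
Vowel harmony: no change.
Vowel deletion: no change.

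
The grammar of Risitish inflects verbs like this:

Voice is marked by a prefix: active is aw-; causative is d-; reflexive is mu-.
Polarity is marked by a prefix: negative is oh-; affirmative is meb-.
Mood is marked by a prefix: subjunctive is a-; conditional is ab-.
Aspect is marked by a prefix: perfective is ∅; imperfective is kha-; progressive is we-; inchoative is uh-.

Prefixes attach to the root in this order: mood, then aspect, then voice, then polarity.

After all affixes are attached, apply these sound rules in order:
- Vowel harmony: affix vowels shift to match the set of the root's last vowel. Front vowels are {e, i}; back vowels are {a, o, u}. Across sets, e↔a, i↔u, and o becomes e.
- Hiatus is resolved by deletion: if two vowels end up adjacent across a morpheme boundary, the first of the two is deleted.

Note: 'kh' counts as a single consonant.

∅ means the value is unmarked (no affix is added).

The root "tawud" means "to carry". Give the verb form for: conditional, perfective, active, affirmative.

Attach mood conditional ab- → abtawud.
aspect = perfective: zero marking, form stays abtawud.
Attach voice active aw- → awabtawud.
Attach polarity affirmative meb- → mebawabtawud.
Apply vowel harmony: mebawabtawud → mabawabtawud.
Vowel deletion: no change.

mabawabtawud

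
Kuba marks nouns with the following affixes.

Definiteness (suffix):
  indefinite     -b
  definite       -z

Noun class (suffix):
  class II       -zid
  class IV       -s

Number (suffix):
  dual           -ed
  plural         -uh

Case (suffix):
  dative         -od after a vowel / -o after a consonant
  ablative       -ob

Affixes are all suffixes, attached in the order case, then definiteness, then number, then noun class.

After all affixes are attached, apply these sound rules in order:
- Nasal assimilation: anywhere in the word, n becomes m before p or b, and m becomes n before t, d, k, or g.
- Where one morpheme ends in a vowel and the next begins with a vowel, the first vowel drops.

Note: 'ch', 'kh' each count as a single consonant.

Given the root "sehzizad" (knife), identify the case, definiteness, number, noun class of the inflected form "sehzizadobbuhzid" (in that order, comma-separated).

ablative, indefinite, plural, class II

Segment: sehzizad-ob-b-uh-zid.
case: -ob → ablative.
definiteness: -b → indefinite.
number: -uh → plural.
noun class: -zid → class II.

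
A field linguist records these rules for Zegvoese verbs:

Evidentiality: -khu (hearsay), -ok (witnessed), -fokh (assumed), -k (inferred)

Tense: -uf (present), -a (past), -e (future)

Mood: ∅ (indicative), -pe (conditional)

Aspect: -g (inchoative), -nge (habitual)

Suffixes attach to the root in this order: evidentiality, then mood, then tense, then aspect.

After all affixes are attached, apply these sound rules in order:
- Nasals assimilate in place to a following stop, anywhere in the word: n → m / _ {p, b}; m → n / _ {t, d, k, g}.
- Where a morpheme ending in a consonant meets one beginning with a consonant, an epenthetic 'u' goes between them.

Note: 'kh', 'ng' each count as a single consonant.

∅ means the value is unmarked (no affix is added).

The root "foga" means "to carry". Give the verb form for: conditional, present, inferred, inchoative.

fogakupeufug

Attach evidentiality inferred -k → fogak.
Attach mood conditional -pe → fogakpe.
Attach tense present -uf → fogakpeuf.
Attach aspect inchoative -g → fogakpeufg.
Nasal assimilation: no change.
Apply epenthesis: fogakpeufg → fogakupeufug.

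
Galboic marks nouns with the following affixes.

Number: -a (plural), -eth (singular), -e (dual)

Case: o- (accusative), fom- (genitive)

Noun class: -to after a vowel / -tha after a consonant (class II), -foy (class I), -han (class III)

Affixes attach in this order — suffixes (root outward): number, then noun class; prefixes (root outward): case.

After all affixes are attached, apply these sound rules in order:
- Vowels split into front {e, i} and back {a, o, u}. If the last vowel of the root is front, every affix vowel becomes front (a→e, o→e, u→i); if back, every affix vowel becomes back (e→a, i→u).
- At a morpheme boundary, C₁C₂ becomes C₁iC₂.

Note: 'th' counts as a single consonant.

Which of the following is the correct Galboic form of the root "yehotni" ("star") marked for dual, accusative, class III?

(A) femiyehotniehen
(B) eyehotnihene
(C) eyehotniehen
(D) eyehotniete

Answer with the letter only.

C

Attach case accusative o- → oyehotni.
Attach number dual -e → oyehotnie.
Attach noun class class III -han → oyehotniehan.
Apply vowel harmony: oyehotniehan → eyehotniehen.
Epenthesis: no change.
So the correct form is eyehotniehen, option (C).
(B) eyehotnihene is wrong: it has the affixes in the wrong order.
(A) femiyehotniehen is wrong: it uses genitive instead of accusative for case.
(D) eyehotniete is wrong: it uses class II instead of class III for noun class.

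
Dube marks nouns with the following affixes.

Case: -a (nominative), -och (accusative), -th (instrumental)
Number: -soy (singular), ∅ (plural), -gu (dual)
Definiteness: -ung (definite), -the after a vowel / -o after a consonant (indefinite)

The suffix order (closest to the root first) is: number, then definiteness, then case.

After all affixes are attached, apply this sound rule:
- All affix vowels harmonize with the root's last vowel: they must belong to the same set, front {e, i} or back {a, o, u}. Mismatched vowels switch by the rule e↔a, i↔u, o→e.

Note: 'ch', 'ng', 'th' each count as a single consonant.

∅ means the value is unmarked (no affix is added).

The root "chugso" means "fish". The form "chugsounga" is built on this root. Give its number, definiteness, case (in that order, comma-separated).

plural, definite, nominative

Segment: chugso-ung-a.
number: ∅ → plural.
definiteness: -ung → definite.
case: -a → nominative.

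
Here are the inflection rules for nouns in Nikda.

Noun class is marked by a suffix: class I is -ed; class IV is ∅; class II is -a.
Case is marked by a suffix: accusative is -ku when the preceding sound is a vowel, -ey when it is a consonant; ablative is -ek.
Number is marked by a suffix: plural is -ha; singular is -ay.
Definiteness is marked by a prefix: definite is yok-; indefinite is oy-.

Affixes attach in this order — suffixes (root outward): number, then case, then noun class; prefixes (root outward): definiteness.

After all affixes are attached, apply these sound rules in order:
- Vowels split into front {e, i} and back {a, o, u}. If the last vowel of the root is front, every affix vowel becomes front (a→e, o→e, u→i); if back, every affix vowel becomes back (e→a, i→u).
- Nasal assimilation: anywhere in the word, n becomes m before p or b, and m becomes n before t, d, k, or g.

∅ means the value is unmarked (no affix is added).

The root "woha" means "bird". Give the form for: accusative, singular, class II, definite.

Attach number singular -ay → wohaay.
Attach definiteness definite yok- → yokwohaay.
Attach case accusative -ey (after consonant 'y') → yokwohaayey.
Attach noun class class II -a → yokwohaayeya.
Apply vowel harmony: yokwohaayeya → yokwohaayaya.
Nasal assimilation: no change.

yokwohaayaya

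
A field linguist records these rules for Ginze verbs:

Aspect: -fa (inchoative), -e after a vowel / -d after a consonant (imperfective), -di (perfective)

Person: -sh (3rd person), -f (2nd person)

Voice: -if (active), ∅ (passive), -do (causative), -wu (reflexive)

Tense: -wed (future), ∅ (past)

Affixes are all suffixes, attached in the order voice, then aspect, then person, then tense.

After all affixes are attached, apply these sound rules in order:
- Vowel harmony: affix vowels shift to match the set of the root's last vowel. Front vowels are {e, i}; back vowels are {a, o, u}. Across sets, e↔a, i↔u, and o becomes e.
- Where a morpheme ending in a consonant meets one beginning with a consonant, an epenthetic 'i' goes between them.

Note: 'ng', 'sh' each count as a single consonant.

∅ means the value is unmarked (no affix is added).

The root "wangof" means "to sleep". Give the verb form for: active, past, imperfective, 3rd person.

Attach voice active -if → wangofif.
Attach aspect imperfective -d (after consonant 'f') → wangofifd.
Attach person 3rd person -sh → wangofifdsh.
tense = past: zero marking, form stays wangofifdsh.
Apply vowel harmony: wangofifdsh → wangofufdsh.
Apply epenthesis: wangofufdsh → wangofufidish.

wangofufidish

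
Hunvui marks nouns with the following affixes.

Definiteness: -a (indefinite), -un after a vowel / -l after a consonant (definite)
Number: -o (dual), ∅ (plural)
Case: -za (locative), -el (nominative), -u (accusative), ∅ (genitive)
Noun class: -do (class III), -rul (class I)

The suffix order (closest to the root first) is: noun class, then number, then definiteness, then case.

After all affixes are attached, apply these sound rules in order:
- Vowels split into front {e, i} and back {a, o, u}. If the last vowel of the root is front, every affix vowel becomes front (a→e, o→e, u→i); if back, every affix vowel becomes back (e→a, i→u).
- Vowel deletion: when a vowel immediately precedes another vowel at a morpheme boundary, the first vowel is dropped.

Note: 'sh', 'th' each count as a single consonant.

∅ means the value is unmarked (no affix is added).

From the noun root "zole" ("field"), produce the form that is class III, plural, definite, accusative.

zoledini

Attach noun class class III -do → zoledo.
number = plural: zero marking, form stays zoledo.
Attach definiteness definite -un (after vowel 'o') → zoledoun.
Attach case accusative -u → zoledounu.
Apply vowel harmony: zoledounu → zoledeini.
Apply vowel deletion: zoledeini → zoledini.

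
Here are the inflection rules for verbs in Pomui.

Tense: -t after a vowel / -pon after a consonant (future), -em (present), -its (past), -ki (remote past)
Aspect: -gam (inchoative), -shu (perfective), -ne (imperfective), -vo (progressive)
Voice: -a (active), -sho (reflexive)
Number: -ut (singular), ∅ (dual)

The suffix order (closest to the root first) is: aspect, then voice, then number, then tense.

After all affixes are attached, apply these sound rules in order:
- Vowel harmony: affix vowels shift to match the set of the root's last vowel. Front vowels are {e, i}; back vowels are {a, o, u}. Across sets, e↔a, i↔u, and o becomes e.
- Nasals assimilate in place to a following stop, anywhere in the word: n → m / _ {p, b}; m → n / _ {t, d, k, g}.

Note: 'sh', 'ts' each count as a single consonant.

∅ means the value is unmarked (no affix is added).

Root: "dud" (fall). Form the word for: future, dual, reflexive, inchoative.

dudgamshot

Attach aspect inchoative -gam → dudgam.
Attach voice reflexive -sho → dudgamsho.
number = dual: zero marking, form stays dudgamsho.
Attach tense future -t (after vowel 'o') → dudgamshot.
Vowel harmony: no change.
Nasal assimilation: no change.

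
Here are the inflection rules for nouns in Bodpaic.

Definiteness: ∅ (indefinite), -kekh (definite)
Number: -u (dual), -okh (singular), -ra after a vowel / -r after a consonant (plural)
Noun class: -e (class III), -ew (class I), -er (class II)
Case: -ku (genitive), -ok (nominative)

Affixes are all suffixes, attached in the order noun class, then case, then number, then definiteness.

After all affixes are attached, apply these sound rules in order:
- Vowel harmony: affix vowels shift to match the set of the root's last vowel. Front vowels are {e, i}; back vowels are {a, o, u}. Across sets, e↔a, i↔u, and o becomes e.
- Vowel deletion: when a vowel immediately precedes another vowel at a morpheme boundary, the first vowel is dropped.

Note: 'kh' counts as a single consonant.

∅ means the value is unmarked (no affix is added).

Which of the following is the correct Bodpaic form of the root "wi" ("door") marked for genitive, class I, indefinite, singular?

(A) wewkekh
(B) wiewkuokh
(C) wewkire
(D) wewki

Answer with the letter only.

A

Attach noun class class I -ew → wiew.
Attach case genitive -ku → wiewku.
Attach number singular -okh → wiewkuokh.
definiteness = indefinite: zero marking, form stays wiewkuokh.
Apply vowel harmony: wiewkuokh → wiewkiekh.
Apply vowel deletion: wiewkiekh → wewkekh.
So the correct form is wewkekh, option (A).
(C) wewkire is wrong: it uses plural instead of singular for number.
(D) wewki is wrong: it uses dual instead of singular for number.
(B) wiewkuokh is wrong: it fails to apply the sound rule(s).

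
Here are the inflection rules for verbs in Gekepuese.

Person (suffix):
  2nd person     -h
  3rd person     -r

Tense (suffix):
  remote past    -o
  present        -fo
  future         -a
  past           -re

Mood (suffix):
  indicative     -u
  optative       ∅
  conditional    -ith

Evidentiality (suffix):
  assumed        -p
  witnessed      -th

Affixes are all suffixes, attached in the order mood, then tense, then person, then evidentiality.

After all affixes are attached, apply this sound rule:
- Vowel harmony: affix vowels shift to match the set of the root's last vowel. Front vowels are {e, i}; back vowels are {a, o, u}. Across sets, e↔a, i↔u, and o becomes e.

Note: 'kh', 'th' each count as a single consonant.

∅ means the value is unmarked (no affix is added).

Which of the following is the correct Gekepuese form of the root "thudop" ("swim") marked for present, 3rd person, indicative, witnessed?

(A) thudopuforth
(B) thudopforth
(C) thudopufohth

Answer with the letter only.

A

Attach mood indicative -u → thudopu.
Attach tense present -fo → thudopufo.
Attach person 3rd person -r → thudopufor.
Attach evidentiality witnessed -th → thudopuforth.
Vowel harmony: no change.
So the correct form is thudopuforth, option (A).
(B) thudopforth is wrong: it uses optative instead of indicative for mood.
(C) thudopufohth is wrong: it uses 2nd person instead of 3rd person for person.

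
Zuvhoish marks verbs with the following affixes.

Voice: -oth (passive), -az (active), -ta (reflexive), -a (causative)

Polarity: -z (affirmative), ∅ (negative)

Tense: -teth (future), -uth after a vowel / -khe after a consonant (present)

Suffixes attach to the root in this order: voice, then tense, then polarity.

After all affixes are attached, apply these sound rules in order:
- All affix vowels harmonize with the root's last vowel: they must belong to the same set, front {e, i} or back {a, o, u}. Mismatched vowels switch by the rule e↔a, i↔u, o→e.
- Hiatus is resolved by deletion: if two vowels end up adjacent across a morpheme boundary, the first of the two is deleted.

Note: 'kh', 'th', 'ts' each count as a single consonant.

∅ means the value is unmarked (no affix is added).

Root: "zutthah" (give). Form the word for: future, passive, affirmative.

Attach voice passive -oth → zutthahoth.
Attach tense future -teth → zutthahothteth.
Attach polarity affirmative -z → zutthahothtethz.
Apply vowel harmony: zutthahothtethz → zutthahothtathz.
Vowel deletion: no change.

zutthahothtathz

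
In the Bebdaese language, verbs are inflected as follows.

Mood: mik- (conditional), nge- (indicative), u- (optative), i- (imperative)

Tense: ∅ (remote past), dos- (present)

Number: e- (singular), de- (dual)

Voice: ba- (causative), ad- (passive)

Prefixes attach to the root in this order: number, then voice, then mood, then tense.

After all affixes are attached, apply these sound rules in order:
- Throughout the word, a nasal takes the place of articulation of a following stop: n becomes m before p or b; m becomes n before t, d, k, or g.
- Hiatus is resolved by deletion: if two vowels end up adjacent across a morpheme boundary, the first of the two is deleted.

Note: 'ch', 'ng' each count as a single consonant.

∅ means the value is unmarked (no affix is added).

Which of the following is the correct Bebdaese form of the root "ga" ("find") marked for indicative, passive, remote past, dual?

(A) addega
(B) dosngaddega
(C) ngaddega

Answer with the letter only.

Attach number dual de- → dega.
Attach voice passive ad- → addega.
Attach mood indicative nge- → ngeaddega.
tense = remote past: zero marking, form stays ngeaddega.
Nasal assimilation: no change.
Apply vowel deletion: ngeaddega → ngaddega.
So the correct form is ngaddega, option (C).
(A) addega is wrong: it uses optative instead of indicative for mood.
(B) dosngaddega is wrong: it uses present instead of remote past for tense.

C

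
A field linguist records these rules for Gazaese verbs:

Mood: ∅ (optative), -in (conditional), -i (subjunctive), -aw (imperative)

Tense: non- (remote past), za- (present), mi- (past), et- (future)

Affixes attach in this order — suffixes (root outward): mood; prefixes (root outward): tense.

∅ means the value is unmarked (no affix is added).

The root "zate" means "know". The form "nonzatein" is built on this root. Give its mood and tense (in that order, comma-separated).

Segment: non-zate-in.
mood: -in → conditional.
tense: non- → remote past.

conditional, remote past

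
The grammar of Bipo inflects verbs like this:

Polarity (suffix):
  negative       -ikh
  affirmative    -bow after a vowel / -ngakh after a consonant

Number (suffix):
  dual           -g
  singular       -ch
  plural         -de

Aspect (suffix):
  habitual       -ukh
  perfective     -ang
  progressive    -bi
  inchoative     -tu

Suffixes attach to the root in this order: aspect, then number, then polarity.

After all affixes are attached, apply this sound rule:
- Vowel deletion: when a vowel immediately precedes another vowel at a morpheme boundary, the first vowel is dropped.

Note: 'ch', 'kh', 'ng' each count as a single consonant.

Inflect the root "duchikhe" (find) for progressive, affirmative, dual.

Attach aspect progressive -bi → duchikhebi.
Attach number dual -g → duchikhebig.
Attach polarity affirmative -ngakh (after consonant 'g') → duchikhebigngakh.
Vowel deletion: no change.

duchikhebigngakh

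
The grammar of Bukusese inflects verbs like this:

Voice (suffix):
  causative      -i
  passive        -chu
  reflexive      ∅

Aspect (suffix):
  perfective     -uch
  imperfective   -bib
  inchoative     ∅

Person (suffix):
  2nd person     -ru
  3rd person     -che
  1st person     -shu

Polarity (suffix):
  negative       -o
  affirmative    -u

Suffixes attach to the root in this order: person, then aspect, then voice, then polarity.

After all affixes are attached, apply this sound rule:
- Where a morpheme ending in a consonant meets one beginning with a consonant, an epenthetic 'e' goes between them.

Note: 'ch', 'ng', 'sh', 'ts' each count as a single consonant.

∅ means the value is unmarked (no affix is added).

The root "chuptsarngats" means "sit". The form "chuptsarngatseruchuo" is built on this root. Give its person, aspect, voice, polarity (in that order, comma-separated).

2nd person, inchoative, passive, negative

Segment: chuptsarngats-ru-chu-o.
person: -ru → 2nd person.
aspect: ∅ → inchoative.
voice: -chu → passive.
polarity: -o → negative.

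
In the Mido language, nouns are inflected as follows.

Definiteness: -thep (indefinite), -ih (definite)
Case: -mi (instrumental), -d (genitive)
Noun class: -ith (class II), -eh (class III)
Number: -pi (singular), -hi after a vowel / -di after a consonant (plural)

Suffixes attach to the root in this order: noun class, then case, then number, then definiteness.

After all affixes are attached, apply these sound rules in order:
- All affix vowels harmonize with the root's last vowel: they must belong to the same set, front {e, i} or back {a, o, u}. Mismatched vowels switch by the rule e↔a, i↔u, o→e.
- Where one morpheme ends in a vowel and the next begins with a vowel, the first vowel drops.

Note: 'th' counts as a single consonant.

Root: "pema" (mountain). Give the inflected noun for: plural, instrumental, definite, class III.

Attach noun class class III -eh → pemaeh.
Attach case instrumental -mi → pemaehmi.
Attach number plural -hi (after vowel 'i') → pemaehmihi.
Attach definiteness definite -ih → pemaehmihiih.
Apply vowel harmony: pemaehmihiih → pemaahmuhuuh.
Apply vowel deletion: pemaahmuhuuh → pemahmuhuh.

pemahmuhuh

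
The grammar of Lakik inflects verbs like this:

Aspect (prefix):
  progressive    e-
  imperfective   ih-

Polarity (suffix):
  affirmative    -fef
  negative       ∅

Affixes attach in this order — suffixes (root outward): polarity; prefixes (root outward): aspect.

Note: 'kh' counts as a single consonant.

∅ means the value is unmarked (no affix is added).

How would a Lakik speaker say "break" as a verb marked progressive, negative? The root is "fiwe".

efiwe

Attach aspect progressive e- → efiwe.
polarity = negative: zero marking, form stays efiwe.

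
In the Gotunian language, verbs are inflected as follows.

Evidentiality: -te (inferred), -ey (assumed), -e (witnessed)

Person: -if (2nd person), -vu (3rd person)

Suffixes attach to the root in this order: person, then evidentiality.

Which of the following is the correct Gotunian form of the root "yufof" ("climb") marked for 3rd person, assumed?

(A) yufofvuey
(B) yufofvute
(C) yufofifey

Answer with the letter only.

A

Attach person 3rd person -vu → yufofvu.
Attach evidentiality assumed -ey → yufofvuey.
So the correct form is yufofvuey, option (A).
(C) yufofifey is wrong: it uses 2nd person instead of 3rd person for person.
(B) yufofvute is wrong: it uses inferred instead of assumed for evidentiality.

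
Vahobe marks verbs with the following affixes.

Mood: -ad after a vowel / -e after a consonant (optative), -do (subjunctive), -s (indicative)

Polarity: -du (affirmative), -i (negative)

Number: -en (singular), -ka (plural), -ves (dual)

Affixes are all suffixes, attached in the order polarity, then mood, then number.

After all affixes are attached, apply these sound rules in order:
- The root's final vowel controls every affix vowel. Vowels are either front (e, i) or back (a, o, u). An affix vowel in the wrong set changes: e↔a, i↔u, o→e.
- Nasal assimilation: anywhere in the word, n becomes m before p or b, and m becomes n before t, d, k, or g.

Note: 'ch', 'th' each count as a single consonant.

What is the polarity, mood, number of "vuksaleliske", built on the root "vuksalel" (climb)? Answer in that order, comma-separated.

negative, indicative, plural

Segment: vuksalel-i-s-ka.
polarity: -i → negative.
mood: -s → indicative.
number: -ka → plural.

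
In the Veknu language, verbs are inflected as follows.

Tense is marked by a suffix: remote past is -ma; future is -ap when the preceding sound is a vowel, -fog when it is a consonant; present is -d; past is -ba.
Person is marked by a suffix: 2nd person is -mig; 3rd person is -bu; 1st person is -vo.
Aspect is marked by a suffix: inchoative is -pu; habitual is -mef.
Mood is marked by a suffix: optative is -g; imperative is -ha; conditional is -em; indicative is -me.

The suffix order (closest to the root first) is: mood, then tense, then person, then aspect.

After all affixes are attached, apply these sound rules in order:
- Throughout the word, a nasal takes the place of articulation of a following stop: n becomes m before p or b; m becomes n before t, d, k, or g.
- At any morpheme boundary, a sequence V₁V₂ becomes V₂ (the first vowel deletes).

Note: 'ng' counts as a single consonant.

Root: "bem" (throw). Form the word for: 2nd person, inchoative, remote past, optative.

bengmamigpu

Attach mood optative -g → bemg.
Attach tense remote past -ma → bemgma.
Attach person 2nd person -mig → bemgmamig.
Attach aspect inchoative -pu → bemgmamigpu.
Apply nasal assimilation: bemgmamigpu → bengmamigpu.
Vowel deletion: no change.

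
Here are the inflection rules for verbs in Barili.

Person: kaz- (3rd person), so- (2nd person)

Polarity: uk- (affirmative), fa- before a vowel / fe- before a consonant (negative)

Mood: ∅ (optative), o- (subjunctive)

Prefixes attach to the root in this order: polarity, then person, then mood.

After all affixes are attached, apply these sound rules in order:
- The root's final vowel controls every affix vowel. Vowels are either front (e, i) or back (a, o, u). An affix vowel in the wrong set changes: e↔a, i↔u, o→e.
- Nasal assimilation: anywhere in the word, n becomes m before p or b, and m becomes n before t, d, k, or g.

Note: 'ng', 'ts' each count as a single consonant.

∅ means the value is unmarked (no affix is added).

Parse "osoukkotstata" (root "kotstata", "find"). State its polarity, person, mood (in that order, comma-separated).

Segment: o-so-uk-kotstata.
polarity: uk- → affirmative.
person: so- → 2nd person.
mood: o- → subjunctive.

affirmative, 2nd person, subjunctive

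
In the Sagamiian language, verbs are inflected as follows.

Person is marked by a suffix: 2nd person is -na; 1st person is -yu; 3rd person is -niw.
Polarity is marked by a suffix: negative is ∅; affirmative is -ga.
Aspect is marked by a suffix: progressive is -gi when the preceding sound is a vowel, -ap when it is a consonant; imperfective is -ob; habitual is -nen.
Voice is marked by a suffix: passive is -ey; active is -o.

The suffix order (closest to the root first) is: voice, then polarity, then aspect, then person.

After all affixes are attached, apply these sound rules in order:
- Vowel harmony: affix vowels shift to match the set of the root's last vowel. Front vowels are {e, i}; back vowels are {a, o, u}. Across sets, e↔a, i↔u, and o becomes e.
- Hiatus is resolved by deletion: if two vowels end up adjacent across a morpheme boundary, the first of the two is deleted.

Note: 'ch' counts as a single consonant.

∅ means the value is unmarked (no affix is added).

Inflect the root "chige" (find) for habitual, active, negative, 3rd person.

chigenenniw

Attach voice active -o → chigeo.
polarity = negative: zero marking, form stays chigeo.
Attach aspect habitual -nen → chigeonen.
Attach person 3rd person -niw → chigeonenniw.
Apply vowel harmony: chigeonenniw → chigeenenniw.
Apply vowel deletion: chigeenenniw → chigenenniw.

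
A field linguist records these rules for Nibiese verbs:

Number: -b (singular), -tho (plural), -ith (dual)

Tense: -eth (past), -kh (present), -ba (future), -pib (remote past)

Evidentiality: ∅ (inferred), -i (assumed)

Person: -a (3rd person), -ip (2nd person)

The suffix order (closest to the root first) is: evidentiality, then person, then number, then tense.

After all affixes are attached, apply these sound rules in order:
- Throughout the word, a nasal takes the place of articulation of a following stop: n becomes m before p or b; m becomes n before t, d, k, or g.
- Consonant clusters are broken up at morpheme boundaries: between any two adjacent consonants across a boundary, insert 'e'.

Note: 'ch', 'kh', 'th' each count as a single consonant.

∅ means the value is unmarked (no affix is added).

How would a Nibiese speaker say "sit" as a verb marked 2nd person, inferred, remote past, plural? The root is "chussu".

chussuipethopib

evidentiality = inferred: zero marking, form stays chussu.
Attach person 2nd person -ip → chussuip.
Attach number plural -tho → chussuiptho.
Attach tense remote past -pib → chussuipthopib.
Nasal assimilation: no change.
Apply epenthesis: chussuipthopib → chussuipethopib.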